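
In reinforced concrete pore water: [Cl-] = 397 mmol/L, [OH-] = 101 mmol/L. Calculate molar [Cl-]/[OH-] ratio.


Threshold parameter = [Cl-] / [OH-] (molar basis; both in mmol/L, so units cancel)
Ratio = 397 / 101 = 3.93

3.93


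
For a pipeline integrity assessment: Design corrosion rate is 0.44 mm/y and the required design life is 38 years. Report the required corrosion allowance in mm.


Corrosion allowance = CR × design life
CA = 0.44 * 38 = 16.72 mm

16.72 mm


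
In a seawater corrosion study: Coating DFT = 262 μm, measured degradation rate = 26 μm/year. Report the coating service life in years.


Service life = thickness / degradation rate
Life = 262 / 26 = 10.1 years

10.1 years


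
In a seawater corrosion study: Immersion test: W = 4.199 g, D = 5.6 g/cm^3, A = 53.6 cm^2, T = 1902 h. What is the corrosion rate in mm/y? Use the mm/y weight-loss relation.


Apply the mm/y weight-loss relation: CR = 87600 * W / (D * A * T)
Numerator: 87600 * 4.199 = 367832.4
Denominator: 5.6 * 53.6 * 1902 = 570904.32
CR = 367832.4 / 570904.32 = 0.6443 mm/y

0.6443 mm/y


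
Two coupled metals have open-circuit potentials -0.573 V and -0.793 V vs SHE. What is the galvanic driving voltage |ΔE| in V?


Driving voltage is the absolute potential difference.
|ΔE| = |-0.573 − (-0.793)| = 0.22 V

0.22 V


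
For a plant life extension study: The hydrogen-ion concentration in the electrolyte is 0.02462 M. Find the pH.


pH = −log10[H+]
pH = −log10(0.02462) = 1.61

1.61


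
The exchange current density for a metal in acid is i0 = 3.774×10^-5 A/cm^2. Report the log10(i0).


i0 = 3.774×10^-5 A/cm^2
log10(i0) = -4.423

-4.423


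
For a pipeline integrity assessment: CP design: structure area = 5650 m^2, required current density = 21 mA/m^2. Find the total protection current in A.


I = area * current density, then convert mA → A (÷1000)
I = 5650 * 21 / 1000 = 118.65 A

118.65 A


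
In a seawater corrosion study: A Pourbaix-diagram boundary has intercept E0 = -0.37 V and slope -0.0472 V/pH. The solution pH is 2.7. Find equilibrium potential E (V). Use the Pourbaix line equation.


Apply the Pourbaix line equation: E = E0 + slope*pH
E = -0.37 + (-0.0472)*2.7 = -0.37 + (-0.12744) = -0.49744 V
Rounded to 3 decimal places: E = -0.497 V

-0.497 V


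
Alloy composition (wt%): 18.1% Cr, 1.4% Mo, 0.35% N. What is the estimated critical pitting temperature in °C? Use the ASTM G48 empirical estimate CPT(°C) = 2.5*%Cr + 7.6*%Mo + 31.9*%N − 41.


Apply the ASTM G48 empirical CPT estimate: CPT(°C) = 2.5*%Cr + 7.6*%Mo + 31.9*%N − 41
2.5*18.1 = 45.25; 7.6*1.4 = 10.64; 31.9*0.35 = 11.165
CPT = 45.25 + 10.64 + 11.165 − 41 = 26.055 °C
Rounded to 0.1 °C: CPT ≈ 26.1 °C

26.1 °C


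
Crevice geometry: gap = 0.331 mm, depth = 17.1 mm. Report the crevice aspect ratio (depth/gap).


Aspect ratio = depth / gap
Ratio = 17.1 / 0.331 = 51.7

51.7


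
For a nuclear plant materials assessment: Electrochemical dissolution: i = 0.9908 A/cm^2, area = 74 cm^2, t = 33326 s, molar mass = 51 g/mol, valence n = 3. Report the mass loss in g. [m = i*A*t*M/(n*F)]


Apply Faraday's law: m = i*A*t*M / (n*F)
Total charge passed Q = i*A*t = 0.9908*74*33326 = 2443435.6592 C
m = Q*M/(n*F) = 2443435.6592*51/(3*96485) = 430.517 g

430.517 g


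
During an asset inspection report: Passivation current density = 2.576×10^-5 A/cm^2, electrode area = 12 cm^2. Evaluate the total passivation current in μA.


I = i_pass * A, then convert A → μA (×10^6)
I = 2.576×10^-5 * 12 * 10^6 = 309.12 μA

309.12 μA


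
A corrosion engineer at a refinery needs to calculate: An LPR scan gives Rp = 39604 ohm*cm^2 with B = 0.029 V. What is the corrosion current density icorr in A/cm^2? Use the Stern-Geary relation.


Apply the Stern-Geary relation: icorr = B / Rp
icorr = 0.029 / 39604 = 7.322×10^-7 A/cm^2

7.322×10^-7 A/cm^2


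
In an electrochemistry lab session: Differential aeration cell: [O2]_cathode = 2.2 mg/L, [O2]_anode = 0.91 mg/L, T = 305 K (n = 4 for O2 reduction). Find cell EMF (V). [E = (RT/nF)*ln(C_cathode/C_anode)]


Apply the Nernst concentration-cell relation: E = (RT/nF)*ln(C_cathode/C_anode)
RT/nF = 8.314*305/(4*96485) = 0.00657037 V
ln(2.2/0.91) = 0.88277
E = 0.00657037 * 0.88277 = 0.0058 V

0.0058 V


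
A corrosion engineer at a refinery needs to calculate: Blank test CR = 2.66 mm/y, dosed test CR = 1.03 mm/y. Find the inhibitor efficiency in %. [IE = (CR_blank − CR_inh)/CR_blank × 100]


Apply the inhibitor-efficiency definition: IE = (CR_blank − CR_inh)/CR_blank × 100
IE = (2.66 − 1.03) / 2.66 × 100
IE = 1.63 / 2.66 × 100 = 61.3 %

61.3 %


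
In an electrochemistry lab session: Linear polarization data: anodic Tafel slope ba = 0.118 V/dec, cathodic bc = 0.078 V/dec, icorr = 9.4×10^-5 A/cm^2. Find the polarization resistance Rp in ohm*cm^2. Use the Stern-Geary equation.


Apply the Stern-Geary equation: Rp = ba*bc / (2.303*icorr*(ba+bc))
ba*bc = 0.118*0.078 = 0.009204
ba+bc = 0.196; 2.303*icorr*(ba+bc) = 2.303*9.4×10^-5*0.196 = 4.2430472×10^-5
Rp = 0.009204 / 4.2430472×10^-5 = 216.9 ohm*cm^2

216.9 ohm*cm^2


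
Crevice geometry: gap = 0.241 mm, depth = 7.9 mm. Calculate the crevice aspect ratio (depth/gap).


Aspect ratio = depth / gap
Ratio = 7.9 / 0.241 = 32.8

32.8


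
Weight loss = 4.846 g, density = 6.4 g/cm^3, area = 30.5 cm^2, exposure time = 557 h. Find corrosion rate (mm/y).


Apply the mm/y weight-loss relation: CR = 87600 * W / (D * A * T)
Numerator: 87600 * 4.846 = 424509.6
Denominator: 6.4 * 30.5 * 557 = 108726.4
CR = 424509.6 / 108726.4 = 3.904384 mm/y

3.904384 mm/y


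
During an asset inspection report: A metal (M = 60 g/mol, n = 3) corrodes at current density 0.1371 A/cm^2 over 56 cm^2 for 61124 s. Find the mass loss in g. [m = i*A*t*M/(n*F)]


Apply Faraday's law: m = i*A*t*M / (n*F)
Total charge passed Q = i*A*t = 0.1371*56*61124 = 469285.6224 C
m = Q*M/(n*F) = 469285.6224*60/(3*96485) = 97.27639 g

97.27639 g


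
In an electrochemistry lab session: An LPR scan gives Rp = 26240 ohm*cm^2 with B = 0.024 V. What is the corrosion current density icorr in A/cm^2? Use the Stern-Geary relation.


Apply the Stern-Geary relation: icorr = B / Rp
icorr = 0.024 / 26240 = 9.146×10^-7 A/cm^2

9.146×10^-7 A/cm^2


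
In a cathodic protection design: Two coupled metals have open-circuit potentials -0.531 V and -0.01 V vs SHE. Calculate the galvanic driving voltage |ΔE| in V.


Driving voltage is the absolute potential difference.
|ΔE| = |-0.531 − (-0.01)| = 0.521 V

0.521 V


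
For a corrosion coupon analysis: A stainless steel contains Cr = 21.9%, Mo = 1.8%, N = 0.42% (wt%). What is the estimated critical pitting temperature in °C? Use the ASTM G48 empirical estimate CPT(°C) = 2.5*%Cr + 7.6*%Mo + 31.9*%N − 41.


Apply the ASTM G48 empirical CPT estimate: CPT(°C) = 2.5*%Cr + 7.6*%Mo + 31.9*%N − 41
2.5*21.9 = 54.75; 7.6*1.8 = 13.68; 31.9*0.42 = 13.398
CPT = 54.75 + 13.68 + 13.398 − 41 = 40.828 °C
Rounded to 0.1 °C: CPT ≈ 40.8 °C

40.8 °C


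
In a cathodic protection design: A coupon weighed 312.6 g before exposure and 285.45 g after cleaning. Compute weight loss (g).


Weight loss = initial − final
WL = 312.6 − 285.45 = 27.15 g

27.15 g


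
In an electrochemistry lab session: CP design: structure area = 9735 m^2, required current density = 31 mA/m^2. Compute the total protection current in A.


I = area * current density, then convert mA → A (÷1000)
I = 9735 * 31 / 1000 = 301.79 A

301.79 A


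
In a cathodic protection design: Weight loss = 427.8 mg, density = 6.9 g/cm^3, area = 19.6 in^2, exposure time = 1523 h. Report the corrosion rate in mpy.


Apply the mpy weight-loss relation: CR = 534 * W / (D * A * T)
Numerator: 534 * 427.8 = 228445.2
Denominator: 6.9 * 19.6 * 1523 = 205970.52
CR = 228445.2 / 205970.52 = 1.109 mpy

1.109 mpy


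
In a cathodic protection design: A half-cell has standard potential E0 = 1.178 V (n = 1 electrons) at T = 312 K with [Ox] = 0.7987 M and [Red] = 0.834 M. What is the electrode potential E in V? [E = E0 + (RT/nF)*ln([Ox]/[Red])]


Apply the Nernst equation: E = E0 + (RT/nF)*ln([Ox]/[Red])
Step 1: RT/nF = 8.314*312/(1*96485) = 0.02688468 V
Step 2: [Ox]/[Red] = 0.7987/0.834 = 0.957674
Step 3: ln(0.957674) = -0.043248
Step 4: correction = 0.02688468 * -0.043248 = -0.001 V
E = 1.178 + -0.001 = 1.177 V

1.177 V


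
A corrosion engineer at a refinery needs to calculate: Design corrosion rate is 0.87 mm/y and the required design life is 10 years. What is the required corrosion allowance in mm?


Corrosion allowance = CR × design life
CA = 0.87 * 10 = 8.7 mm

8.7 mm


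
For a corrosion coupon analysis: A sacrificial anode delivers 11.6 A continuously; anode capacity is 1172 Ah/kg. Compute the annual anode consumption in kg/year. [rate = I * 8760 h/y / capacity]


Annual consumption = current * hours per year / capacity
Rate = 11.6 * 8760 / 1172 = 86.7 kg/year

86.7 kg/year


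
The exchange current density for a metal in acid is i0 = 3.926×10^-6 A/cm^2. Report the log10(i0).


i0 = 3.926×10^-6 A/cm^2
log10(i0) = -5.406

-5.406


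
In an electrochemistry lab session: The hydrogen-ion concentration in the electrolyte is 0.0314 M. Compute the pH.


pH = −log10[H+]
pH = −log10(0.0314) = 1.5

1.5


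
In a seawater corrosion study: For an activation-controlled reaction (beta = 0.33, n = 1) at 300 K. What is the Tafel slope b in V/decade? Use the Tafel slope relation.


Apply the Tafel slope relation: b = 2.303*R*T/(beta*n*F)
Numerator: 2.303 * 8.314 * 300 = 5744.14
Denominator: 0.33 * 1 * 96485 = 31840.05
b = 5744.14 / 31840.05 = 0.18 V/decade

0.18 V/decade


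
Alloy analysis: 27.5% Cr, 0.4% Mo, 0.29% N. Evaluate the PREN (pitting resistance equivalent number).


Apply the PREN formula: PREN = Cr + 3.3*Mo + 16*N
PREN = 27.5 + 3.3*0.4 + 16*0.29
PREN = 27.5 + 1.32 + 4.64 = 33.46

33.46


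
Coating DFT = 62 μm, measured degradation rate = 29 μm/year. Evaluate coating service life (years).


Service life = thickness / degradation rate
Life = 62 / 29 = 2.1 years

2.1 years


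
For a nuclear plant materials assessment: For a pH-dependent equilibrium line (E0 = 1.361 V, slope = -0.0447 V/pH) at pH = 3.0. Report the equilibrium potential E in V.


Apply the Pourbaix line equation: E = E0 + slope*pH
E = 1.361 + (-0.0447)*3.0 = 1.361 + (-0.1341) = 1.2269 V
Rounded to 4 decimal places: E = 1.2269 V

1.2269 V


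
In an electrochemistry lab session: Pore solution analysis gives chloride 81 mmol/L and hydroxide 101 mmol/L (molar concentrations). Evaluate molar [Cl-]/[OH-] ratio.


Threshold parameter = [Cl-] / [OH-] (molar basis; both in mmol/L, so units cancel)
Ratio = 81 / 101 = 0.8

0.8


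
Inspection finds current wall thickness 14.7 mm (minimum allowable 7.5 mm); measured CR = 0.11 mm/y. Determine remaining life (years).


Apply the remaining-life relation: RL = (t_current − t_min) / CR
RL = (14.7 − 7.5) / 0.11 = 7.2 / 0.11 = 65.5 years

65.5 years


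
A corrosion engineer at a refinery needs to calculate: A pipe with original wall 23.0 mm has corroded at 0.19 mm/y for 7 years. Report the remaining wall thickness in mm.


Remaining wall = original − CR × time
t = 23.0 − 0.19*7 = 23.0 − 1.33 = 21.67 mm

21.67 mm


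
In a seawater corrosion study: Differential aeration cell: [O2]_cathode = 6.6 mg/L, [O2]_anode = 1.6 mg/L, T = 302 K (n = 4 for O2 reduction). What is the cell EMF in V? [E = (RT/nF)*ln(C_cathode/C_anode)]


Apply the Nernst concentration-cell relation: E = (RT/nF)*ln(C_cathode/C_anode)
RT/nF = 8.314*302/(4*96485) = 0.00650575 V
ln(6.6/1.6) = 1.41707
E = 0.00650575 * 1.41707 = 0.00922 V

0.00922 V


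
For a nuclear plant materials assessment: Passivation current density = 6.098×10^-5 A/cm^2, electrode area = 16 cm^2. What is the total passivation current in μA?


I = i_pass * A, then convert A → μA (×10^6)
I = 6.098×10^-5 * 16 * 10^6 = 975.68 μA

975.68 μA


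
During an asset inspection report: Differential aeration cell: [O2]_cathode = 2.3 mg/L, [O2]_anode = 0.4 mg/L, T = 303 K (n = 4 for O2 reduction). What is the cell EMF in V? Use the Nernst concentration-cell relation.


Apply the Nernst concentration-cell relation: E = (RT/nF)*ln(C_cathode/C_anode)
RT/nF = 8.314*303/(4*96485) = 0.00652729 V
ln(2.3/0.4) = 1.7492
E = 0.00652729 * 1.7492 = 0.01142 V

0.01142 V


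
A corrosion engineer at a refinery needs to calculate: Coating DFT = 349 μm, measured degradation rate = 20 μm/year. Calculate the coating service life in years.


Service life = thickness / degradation rate
Life = 349 / 20 = 17.5 years

17.5 years


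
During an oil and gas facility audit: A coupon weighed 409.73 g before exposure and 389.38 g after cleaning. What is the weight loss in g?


Weight loss = initial − final
WL = 409.73 − 389.38 = 20.35 g

20.35 g


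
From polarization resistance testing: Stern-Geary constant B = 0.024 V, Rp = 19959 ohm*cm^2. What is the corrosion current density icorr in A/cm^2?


Apply the Stern-Geary relation: icorr = B / Rp
icorr = 0.024 / 19959 = 1.202×10^-6 A/cm^2

1.202×10^-6 A/cm^2


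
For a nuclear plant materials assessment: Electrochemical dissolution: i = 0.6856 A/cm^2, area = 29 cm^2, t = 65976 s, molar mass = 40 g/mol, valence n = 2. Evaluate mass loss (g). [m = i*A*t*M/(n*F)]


Apply Faraday's law: m = i*A*t*M / (n*F)
Total charge passed Q = i*A*t = 0.6856*29*65976 = 1311761.2224 C
m = Q*M/(n*F) = 1311761.2224*40/(2*96485) = 271.91 g

271.91 g


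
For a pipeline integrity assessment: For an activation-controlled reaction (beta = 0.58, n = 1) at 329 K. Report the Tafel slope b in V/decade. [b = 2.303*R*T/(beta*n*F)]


Apply the Tafel slope relation: b = 2.303*R*T/(beta*n*F)
Numerator: 2.303 * 8.314 * 329 = 6299.41
Denominator: 0.58 * 1 * 96485 = 55961.3
b = 6299.41 / 55961.3 = 0.1126 V/decade

0.1126 V/decade


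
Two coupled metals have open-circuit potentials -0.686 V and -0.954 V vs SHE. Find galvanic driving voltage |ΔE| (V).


Driving voltage is the absolute potential difference.
|ΔE| = |-0.686 − (-0.954)| = 0.268 V

0.268 V


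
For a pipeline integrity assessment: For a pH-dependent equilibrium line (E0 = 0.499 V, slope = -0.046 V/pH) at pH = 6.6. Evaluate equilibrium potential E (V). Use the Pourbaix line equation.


Apply the Pourbaix line equation: E = E0 + slope*pH
E = 0.499 + (-0.046)*6.6 = 0.499 + (-0.3036) = 0.1954 V
Rounded to 4 decimal places: E = 0.1954 V

0.1954 V


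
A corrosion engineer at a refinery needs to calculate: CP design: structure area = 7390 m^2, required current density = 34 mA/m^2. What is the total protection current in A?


I = area * current density, then convert mA → A (÷1000)
I = 7390 * 34 / 1000 = 251.26 A

251.26 A


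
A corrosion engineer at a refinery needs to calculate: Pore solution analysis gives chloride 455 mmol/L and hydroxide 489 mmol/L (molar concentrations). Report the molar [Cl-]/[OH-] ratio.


Threshold parameter = [Cl-] / [OH-] (molar basis; both in mmol/L, so units cancel)
Ratio = 455 / 489 = 0.93

0.93


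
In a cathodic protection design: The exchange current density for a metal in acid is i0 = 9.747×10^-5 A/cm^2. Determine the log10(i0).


i0 = 9.747×10^-5 A/cm^2
log10(i0) = -4.011

-4.011


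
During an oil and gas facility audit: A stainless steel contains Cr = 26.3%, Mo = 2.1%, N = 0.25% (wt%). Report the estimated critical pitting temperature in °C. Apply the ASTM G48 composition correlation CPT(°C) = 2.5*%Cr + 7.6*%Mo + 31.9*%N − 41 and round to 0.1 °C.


Apply the ASTM G48 empirical CPT estimate: CPT(°C) = 2.5*%Cr + 7.6*%Mo + 31.9*%N − 41
2.5*26.3 = 65.75; 7.6*2.1 = 15.96; 31.9*0.25 = 7.975
CPT = 65.75 + 15.96 + 7.975 − 41 = 48.685 °C
Rounded to 0.1 °C: CPT ≈ 48.7 °C

48.7 °C


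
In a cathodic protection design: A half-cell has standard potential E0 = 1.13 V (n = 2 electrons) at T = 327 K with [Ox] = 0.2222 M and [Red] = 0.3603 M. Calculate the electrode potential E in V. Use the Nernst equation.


Apply the Nernst equation: E = E0 + (RT/nF)*ln([Ox]/[Red])
Step 1: RT/nF = 8.314*327/(2*96485) = 0.0140886 V
Step 2: [Ox]/[Red] = 0.2222/0.3603 = 0.616708
Step 3: ln(0.616708) = -0.48336
Step 4: correction = 0.0140886 * -0.48336 = -0.0068 V
E = 1.13 + -0.0068 = 1.1232 V

1.1232 V


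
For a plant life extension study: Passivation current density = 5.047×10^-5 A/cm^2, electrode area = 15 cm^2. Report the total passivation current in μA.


I = i_pass * A, then convert A → μA (×10^6)
I = 5.047×10^-5 * 15 * 10^6 = 757.05 μA

757.05 μA


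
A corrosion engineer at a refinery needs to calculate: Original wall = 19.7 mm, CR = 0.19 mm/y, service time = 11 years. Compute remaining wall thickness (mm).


Remaining wall = original − CR × time
t = 19.7 − 0.19*11 = 19.7 − 2.09 = 17.61 mm

17.61 mm


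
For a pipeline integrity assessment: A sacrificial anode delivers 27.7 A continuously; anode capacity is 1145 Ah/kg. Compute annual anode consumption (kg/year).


Annual consumption = current * hours per year / capacity
Rate = 27.7 * 8760 / 1145 = 211.9 kg/year

211.9 kg/year


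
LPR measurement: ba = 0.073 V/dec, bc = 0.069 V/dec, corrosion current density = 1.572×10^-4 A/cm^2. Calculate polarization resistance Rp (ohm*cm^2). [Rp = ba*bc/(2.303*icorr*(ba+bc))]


Apply the Stern-Geary equation: Rp = ba*bc / (2.303*icorr*(ba+bc))
ba*bc = 0.073*0.069 = 0.005037
ba+bc = 0.142; 2.303*icorr*(ba+bc) = 2.303*1.572×10^-4*0.142 = 5.1408487×10^-5
Rp = 0.005037 / 5.1408487×10^-5 = 98.0 ohm*cm^2

98.0 ohm*cm^2


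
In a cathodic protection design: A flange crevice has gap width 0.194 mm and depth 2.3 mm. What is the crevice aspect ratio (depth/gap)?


Aspect ratio = depth / gap
Ratio = 2.3 / 0.194 = 11.9

11.9


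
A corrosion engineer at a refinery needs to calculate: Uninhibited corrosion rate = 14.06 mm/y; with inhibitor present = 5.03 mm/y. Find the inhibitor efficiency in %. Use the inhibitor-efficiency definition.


Apply the inhibitor-efficiency definition: IE = (CR_blank − CR_inh)/CR_blank × 100
IE = (14.06 − 5.03) / 14.06 × 100
IE = 9.03 / 14.06 × 100 = 64.2 %

64.2 %


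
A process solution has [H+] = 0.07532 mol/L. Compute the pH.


pH = −log10[H+]
pH = −log10(0.07532) = 1.12

1.12


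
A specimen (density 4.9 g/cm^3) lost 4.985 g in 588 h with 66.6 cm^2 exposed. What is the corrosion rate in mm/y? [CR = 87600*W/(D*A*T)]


Apply the mm/y weight-loss relation: CR = 87600 * W / (D * A * T)
Numerator: 87600 * 4.985 = 436686.0
Denominator: 4.9 * 66.6 * 588 = 191887.92
CR = 436686.0 / 191887.92 = 2.275735 mm/y

2.275735 mm/y


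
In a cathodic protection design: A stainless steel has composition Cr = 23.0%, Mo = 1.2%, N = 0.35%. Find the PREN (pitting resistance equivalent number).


Apply the PREN formula: PREN = Cr + 3.3*Mo + 16*N
PREN = 23.0 + 3.3*1.2 + 16*0.35
PREN = 23.0 + 3.96 + 5.6 = 32.56

32.56


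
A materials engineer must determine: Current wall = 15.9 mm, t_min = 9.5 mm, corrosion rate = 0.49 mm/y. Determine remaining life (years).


Apply the remaining-life relation: RL = (t_current − t_min) / CR
RL = (15.9 − 9.5) / 0.49 = 6.4 / 0.49 = 13.1 years

13.1 years


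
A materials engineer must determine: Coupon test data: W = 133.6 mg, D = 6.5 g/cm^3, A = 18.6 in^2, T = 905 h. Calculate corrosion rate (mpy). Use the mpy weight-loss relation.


Apply the mpy weight-loss relation: CR = 534 * W / (D * A * T)
Numerator: 534 * 133.6 = 71342.4
Denominator: 6.5 * 18.6 * 905 = 109414.5
CR = 71342.4 / 109414.5 = 0.652 mpy

0.652 mpy


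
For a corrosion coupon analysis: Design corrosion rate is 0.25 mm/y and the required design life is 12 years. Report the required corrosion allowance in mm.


Corrosion allowance = CR × design life
CA = 0.25 * 12 = 3.0 mm

3.0 mm


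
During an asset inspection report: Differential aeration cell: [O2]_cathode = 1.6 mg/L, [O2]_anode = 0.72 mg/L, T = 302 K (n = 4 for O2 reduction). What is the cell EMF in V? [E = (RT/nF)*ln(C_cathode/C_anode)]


Apply the Nernst concentration-cell relation: E = (RT/nF)*ln(C_cathode/C_anode)
RT/nF = 8.314*302/(4*96485) = 0.00650575 V
ln(1.6/0.72) = 0.79851
E = 0.00650575 * 0.79851 = 0.00519 V

0.00519 V


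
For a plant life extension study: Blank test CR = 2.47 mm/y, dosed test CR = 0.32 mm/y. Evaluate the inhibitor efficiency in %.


Apply the inhibitor-efficiency definition: IE = (CR_blank − CR_inh)/CR_blank × 100
IE = (2.47 − 0.32) / 2.47 × 100
IE = 2.15 / 2.47 × 100 = 87.0 %

87.0 %


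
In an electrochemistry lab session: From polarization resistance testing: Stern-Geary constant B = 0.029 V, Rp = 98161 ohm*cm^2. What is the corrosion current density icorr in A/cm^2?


Apply the Stern-Geary relation: icorr = B / Rp
icorr = 0.029 / 98161 = 2.954×10^-7 A/cm^2

2.954×10^-7 A/cm^2


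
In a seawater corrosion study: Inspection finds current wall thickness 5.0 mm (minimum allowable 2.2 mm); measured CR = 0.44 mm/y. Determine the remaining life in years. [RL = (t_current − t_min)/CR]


Apply the remaining-life relation: RL = (t_current − t_min) / CR
RL = (5.0 − 2.2) / 0.44 = 2.8 / 0.44 = 6.4 years

6.4 years


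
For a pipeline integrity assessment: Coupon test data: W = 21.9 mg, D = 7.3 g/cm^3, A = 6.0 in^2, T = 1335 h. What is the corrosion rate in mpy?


Apply the mpy weight-loss relation: CR = 534 * W / (D * A * T)
Numerator: 534 * 21.9 = 11694.6
Denominator: 7.3 * 6.0 * 1335 = 58473.0
CR = 11694.6 / 58473.0 = 0.2 mpy

0.2 mpy


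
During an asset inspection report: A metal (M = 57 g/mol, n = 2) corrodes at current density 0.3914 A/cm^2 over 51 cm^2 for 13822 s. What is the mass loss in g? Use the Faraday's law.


Apply Faraday's law: m = i*A*t*M / (n*F)
Total charge passed Q = i*A*t = 0.3914*51*13822 = 275906.4708 C
m = Q*M/(n*F) = 275906.4708*57/(2*96485) = 81.498 g

81.498 g


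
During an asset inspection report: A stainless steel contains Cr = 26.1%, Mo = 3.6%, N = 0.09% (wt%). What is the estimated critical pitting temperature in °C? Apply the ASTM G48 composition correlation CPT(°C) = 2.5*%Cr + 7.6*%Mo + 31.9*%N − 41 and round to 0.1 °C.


Apply the ASTM G48 empirical CPT estimate: CPT(°C) = 2.5*%Cr + 7.6*%Mo + 31.9*%N − 41
2.5*26.1 = 65.25; 7.6*3.6 = 27.36; 31.9*0.09 = 2.871
CPT = 65.25 + 27.36 + 2.871 − 41 = 54.481 °C
Rounded to 0.1 °C: CPT ≈ 54.5 °C

54.5 °C


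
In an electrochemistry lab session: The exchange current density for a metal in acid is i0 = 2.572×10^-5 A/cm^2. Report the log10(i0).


i0 = 2.572×10^-5 A/cm^2
log10(i0) = -4.59

-4.59


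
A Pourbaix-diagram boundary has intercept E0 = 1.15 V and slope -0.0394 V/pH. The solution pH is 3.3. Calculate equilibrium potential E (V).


Apply the Pourbaix line equation: E = E0 + slope*pH
E = 1.15 + (-0.0394)*3.3 = 1.15 + (-0.13002) = 1.01998 V
Rounded to 4 decimal places: E = 1.0200 V

1.0200 V


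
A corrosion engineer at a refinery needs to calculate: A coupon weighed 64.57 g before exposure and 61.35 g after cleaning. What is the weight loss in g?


Weight loss = initial − final
WL = 64.57 − 61.35 = 3.22 g

3.22 g


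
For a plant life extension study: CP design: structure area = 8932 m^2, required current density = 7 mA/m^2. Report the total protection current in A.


I = area * current density, then convert mA → A (÷1000)
I = 8932 * 7 / 1000 = 62.52 A

62.52 A


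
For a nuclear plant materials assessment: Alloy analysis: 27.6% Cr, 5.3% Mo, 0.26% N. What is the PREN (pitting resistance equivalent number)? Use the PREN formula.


Apply the PREN formula: PREN = Cr + 3.3*Mo + 16*N
PREN = 27.6 + 3.3*5.3 + 16*0.26
PREN = 27.6 + 17.49 + 4.16 = 49.25

49.25


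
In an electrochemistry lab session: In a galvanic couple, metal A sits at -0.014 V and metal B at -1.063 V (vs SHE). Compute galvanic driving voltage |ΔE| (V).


Driving voltage is the absolute potential difference.
|ΔE| = |-0.014 − (-1.063)| = 1.049 V

1.049 V


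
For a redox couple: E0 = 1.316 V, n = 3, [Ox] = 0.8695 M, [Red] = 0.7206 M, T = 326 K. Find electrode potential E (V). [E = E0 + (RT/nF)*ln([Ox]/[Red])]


Apply the Nernst equation: E = E0 + (RT/nF)*ln([Ox]/[Red])
Step 1: RT/nF = 8.314*326/(3*96485) = 0.00936368 V
Step 2: [Ox]/[Red] = 0.8695/0.7206 = 1.206633
Step 3: ln(1.206633) = 0.187834
Step 4: correction = 0.00936368 * 0.187834 = 0.0018 V
E = 1.316 + 0.0018 = 1.3178 V

1.3178 V


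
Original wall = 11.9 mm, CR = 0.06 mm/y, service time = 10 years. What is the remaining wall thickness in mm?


Remaining wall = original − CR × time
t = 11.9 − 0.06*10 = 11.9 − 0.6 = 11.3 mm

11.3 mm


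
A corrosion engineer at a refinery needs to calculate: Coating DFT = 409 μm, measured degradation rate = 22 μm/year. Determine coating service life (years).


Service life = thickness / degradation rate
Life = 409 / 22 = 18.6 years

18.6 years


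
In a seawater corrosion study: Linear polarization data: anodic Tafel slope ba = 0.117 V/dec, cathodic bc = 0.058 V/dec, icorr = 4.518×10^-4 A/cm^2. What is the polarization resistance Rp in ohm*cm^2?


Apply the Stern-Geary equation: Rp = ba*bc / (2.303*icorr*(ba+bc))
ba*bc = 0.117*0.058 = 0.006786
ba+bc = 0.175; 2.303*icorr*(ba+bc) = 2.303*4.518×10^-4*0.175 = 1.8208669×10^-4
Rp = 0.006786 / 1.8208669×10^-4 = 37.27 ohm*cm^2

37.27 ohm*cm^2


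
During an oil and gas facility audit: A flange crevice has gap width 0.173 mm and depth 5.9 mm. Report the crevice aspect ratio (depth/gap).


Aspect ratio = depth / gap
Ratio = 5.9 / 0.173 = 34.1

34.1


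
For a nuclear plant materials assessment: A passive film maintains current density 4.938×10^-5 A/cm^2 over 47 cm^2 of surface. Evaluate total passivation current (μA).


I = i_pass * A, then convert A → μA (×10^6)
I = 4.938×10^-5 * 47 * 10^6 = 2320.86 μA

2320.86 μA


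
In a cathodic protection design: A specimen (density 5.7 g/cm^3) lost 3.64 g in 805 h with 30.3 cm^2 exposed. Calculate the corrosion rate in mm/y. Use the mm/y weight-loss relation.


Apply the mm/y weight-loss relation: CR = 87600 * W / (D * A * T)
Numerator: 87600 * 3.64 = 318864.0
Denominator: 5.7 * 30.3 * 805 = 139031.55
CR = 318864.0 / 139031.55 = 2.293465 mm/y

2.293465 mm/y


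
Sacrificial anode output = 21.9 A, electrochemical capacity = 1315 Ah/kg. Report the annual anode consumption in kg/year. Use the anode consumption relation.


Annual consumption = current * hours per year / capacity
Rate = 21.9 * 8760 / 1315 = 145.9 kg/year

145.9 kg/year


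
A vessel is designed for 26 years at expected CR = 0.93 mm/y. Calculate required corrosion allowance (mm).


Corrosion allowance = CR × design life
CA = 0.93 * 26 = 24.18 mm

24.18 mm


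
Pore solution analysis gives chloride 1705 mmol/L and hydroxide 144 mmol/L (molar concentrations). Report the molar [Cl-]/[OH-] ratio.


Threshold parameter = [Cl-] / [OH-] (molar basis; both in mmol/L, so units cancel)
Ratio = 1705 / 144 = 11.84

11.84


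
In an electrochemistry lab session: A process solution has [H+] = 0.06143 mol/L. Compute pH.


pH = −log10[H+]
pH = −log10(0.06143) = 1.21

1.21


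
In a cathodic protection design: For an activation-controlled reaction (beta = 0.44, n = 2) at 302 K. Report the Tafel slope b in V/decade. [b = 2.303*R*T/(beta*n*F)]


Apply the Tafel slope relation: b = 2.303*R*T/(beta*n*F)
Numerator: 2.303 * 8.314 * 302 = 5782.44
Denominator: 0.44 * 2 * 96485 = 84906.8
b = 5782.44 / 84906.8 = 0.068 V/decade

0.068 V/decade


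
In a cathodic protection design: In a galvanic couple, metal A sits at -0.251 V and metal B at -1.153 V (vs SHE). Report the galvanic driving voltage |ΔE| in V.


Driving voltage is the absolute potential difference.
|ΔE| = |-0.251 − (-1.153)| = 0.902 V

0.902 V


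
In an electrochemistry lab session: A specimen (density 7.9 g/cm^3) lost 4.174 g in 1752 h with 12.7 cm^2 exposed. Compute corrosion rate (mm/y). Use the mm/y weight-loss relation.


Apply the mm/y weight-loss relation: CR = 87600 * W / (D * A * T)
Numerator: 87600 * 4.174 = 365642.4
Denominator: 7.9 * 12.7 * 1752 = 175778.16
CR = 365642.4 / 175778.16 = 2.0801 mm/y

2.0801 mm/y


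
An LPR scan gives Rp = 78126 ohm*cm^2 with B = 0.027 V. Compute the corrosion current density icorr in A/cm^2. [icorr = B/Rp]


Apply the Stern-Geary relation: icorr = B / Rp
icorr = 0.027 / 78126 = 3.456×10^-7 A/cm^2

3.456×10^-7 A/cm^2


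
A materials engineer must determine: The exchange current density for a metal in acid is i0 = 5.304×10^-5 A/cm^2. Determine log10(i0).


i0 = 5.304×10^-5 A/cm^2
log10(i0) = -4.275

-4.275


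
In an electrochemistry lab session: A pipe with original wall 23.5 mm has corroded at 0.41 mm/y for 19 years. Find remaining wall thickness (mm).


Remaining wall = original − CR × time
t = 23.5 − 0.41*19 = 23.5 − 7.79 = 15.71 mm

15.71 mm


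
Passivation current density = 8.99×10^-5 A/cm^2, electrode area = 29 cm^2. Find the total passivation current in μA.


I = i_pass * A, then convert A → μA (×10^6)
I = 8.99×10^-5 * 29 * 10^6 = 2607.1 μA

2607.1 μA


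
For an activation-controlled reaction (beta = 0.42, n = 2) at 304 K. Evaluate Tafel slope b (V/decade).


Apply the Tafel slope relation: b = 2.303*R*T/(beta*n*F)
Numerator: 2.303 * 8.314 * 304 = 5820.73
Denominator: 0.42 * 2 * 96485 = 81047.4
b = 5820.73 / 81047.4 = 0.072 V/decade

0.072 V/decade


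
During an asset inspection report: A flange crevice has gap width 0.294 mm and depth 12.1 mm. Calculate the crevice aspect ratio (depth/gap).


Aspect ratio = depth / gap
Ratio = 12.1 / 0.294 = 41.2

41.2


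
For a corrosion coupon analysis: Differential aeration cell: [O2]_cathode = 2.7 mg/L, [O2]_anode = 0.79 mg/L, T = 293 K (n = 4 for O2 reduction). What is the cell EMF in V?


Apply the Nernst concentration-cell relation: E = (RT/nF)*ln(C_cathode/C_anode)
RT/nF = 8.314*293/(4*96485) = 0.00631187 V
ln(2.7/0.79) = 1.22897
E = 0.00631187 * 1.22897 = 0.00776 V

0.00776 V


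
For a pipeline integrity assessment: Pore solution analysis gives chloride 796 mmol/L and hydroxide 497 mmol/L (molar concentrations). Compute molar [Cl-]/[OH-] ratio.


Threshold parameter = [Cl-] / [OH-] (molar basis; both in mmol/L, so units cancel)
Ratio = 796 / 497 = 1.6

1.6


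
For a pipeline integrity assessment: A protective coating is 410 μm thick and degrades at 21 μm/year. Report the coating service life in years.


Service life = thickness / degradation rate
Life = 410 / 21 = 19.5 years

19.5 years


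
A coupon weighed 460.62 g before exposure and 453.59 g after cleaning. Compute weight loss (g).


Weight loss = initial − final
WL = 460.62 − 453.59 = 7.03 g

7.03 g


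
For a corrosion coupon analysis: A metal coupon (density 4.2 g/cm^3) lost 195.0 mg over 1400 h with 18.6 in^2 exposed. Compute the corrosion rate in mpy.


Apply the mpy weight-loss relation: CR = 534 * W / (D * A * T)
Numerator: 534 * 195.0 = 104130.0
Denominator: 4.2 * 18.6 * 1400 = 109368.0
CR = 104130.0 / 109368.0 = 0.9521 mpy

0.9521 mpy


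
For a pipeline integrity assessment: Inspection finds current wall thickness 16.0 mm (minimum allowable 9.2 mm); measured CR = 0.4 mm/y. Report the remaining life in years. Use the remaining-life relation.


Apply the remaining-life relation: RL = (t_current − t_min) / CR
RL = (16.0 − 9.2) / 0.4 = 6.8 / 0.4 = 17.0 years

17.0 years


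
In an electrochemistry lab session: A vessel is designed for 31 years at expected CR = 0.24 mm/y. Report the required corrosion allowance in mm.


Corrosion allowance = CR × design life
CA = 0.24 * 31 = 7.44 mm

7.44 mm


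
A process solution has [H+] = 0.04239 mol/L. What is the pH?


pH = −log10[H+]
pH = −log10(0.04239) = 1.37

1.37


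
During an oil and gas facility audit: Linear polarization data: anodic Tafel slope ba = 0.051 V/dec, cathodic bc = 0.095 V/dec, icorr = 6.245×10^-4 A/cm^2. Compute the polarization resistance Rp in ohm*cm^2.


Apply the Stern-Geary equation: Rp = ba*bc / (2.303*icorr*(ba+bc))
ba*bc = 0.051*0.095 = 0.004845
ba+bc = 0.146; 2.303*icorr*(ba+bc) = 2.303*6.245×10^-4*0.146 = 2.0998063×10^-4
Rp = 0.004845 / 2.0998063×10^-4 = 23.07 ohm*cm^2

23.07 ohm*cm^2


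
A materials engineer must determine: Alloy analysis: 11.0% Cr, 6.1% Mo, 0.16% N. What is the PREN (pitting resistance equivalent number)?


Apply the PREN formula: PREN = Cr + 3.3*Mo + 16*N
PREN = 11.0 + 3.3*6.1 + 16*0.16
PREN = 11.0 + 20.13 + 2.56 = 33.69

33.69


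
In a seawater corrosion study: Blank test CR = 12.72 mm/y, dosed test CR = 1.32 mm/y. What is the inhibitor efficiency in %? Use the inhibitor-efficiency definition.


Apply the inhibitor-efficiency definition: IE = (CR_blank − CR_inh)/CR_blank × 100
IE = (12.72 − 1.32) / 12.72 × 100
IE = 11.4 / 12.72 × 100 = 89.6 %

89.6 %


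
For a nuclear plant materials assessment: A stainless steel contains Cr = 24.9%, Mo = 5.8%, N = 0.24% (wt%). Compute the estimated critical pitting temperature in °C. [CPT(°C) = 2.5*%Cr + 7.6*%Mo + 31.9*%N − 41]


Apply the ASTM G48 empirical CPT estimate: CPT(°C) = 2.5*%Cr + 7.6*%Mo + 31.9*%N − 41
2.5*24.9 = 62.25; 7.6*5.8 = 44.08; 31.9*0.24 = 7.656
CPT = 62.25 + 44.08 + 7.656 − 41 = 72.986 °C
Rounded to 0.1 °C: CPT ≈ 73.0 °C

73.0 °C


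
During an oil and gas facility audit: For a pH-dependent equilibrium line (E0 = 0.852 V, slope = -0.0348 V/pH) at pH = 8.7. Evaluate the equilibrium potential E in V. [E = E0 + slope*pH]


Apply the Pourbaix line equation: E = E0 + slope*pH
E = 0.852 + (-0.0348)*8.7 = 0.852 + (-0.30276) = 0.54924 V
Rounded to 4 decimal places: E = 0.5492 V

0.5492 V


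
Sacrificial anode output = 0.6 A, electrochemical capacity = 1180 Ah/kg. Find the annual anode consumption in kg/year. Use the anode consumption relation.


Annual consumption = current * hours per year / capacity
Rate = 0.6 * 8760 / 1180 = 4.5 kg/year

4.5 kg/year


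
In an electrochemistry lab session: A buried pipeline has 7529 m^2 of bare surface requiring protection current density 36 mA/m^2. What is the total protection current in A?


I = area * current density, then convert mA → A (÷1000)
I = 7529 * 36 / 1000 = 271.04 A

271.04 A


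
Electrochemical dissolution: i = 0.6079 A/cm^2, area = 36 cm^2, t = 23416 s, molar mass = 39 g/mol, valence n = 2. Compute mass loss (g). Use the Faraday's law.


Apply Faraday's law: m = i*A*t*M / (n*F)
Total charge passed Q = i*A*t = 0.6079*36*23416 = 512445.1104 C
m = Q*M/(n*F) = 512445.1104*39/(2*96485) = 103.56718 g

103.56718 g


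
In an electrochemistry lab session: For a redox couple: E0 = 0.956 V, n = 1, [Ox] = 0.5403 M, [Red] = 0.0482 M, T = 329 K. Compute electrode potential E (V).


Apply the Nernst equation: E = E0 + (RT/nF)*ln([Ox]/[Red])
Step 1: RT/nF = 8.314*329/(1*96485) = 0.02834955 V
Step 2: [Ox]/[Red] = 0.5403/0.0482 = 11.209544
Step 3: ln(11.209544) = 2.416766
Step 4: correction = 0.02834955 * 2.416766 = 0.0685 V
E = 0.956 + 0.0685 = 1.0245 V

1.0245 V


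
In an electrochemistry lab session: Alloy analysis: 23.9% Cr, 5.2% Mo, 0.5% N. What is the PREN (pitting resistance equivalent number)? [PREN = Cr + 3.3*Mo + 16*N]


Apply the PREN formula: PREN = Cr + 3.3*Mo + 16*N
PREN = 23.9 + 3.3*5.2 + 16*0.5
PREN = 23.9 + 17.16 + 8.0 = 49.06

49.06


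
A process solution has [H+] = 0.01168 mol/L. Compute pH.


pH = −log10[H+]
pH = −log10(0.01168) = 1.93

1.93


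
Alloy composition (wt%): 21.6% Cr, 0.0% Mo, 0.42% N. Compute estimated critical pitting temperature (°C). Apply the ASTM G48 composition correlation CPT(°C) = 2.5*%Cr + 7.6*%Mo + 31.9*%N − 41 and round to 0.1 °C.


Apply the ASTM G48 empirical CPT estimate: CPT(°C) = 2.5*%Cr + 7.6*%Mo + 31.9*%N − 41
2.5*21.6 = 54; 7.6*0.0 = 0; 31.9*0.42 = 13.398
CPT = 54 + 0 + 13.398 − 41 = 26.398 °C
Rounded to 0.1 °C: CPT ≈ 26.4 °C

26.4 °C


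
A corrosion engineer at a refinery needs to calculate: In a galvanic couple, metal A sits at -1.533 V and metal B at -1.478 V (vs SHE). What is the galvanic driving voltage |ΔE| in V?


Driving voltage is the absolute potential difference.
|ΔE| = |-1.533 − (-1.478)| = 0.055 V

0.055 V


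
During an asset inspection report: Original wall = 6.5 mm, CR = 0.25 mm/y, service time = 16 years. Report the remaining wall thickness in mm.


Remaining wall = original − CR × time
t = 6.5 − 0.25*16 = 6.5 − 4.0 = 2.5 mm

2.5 mm


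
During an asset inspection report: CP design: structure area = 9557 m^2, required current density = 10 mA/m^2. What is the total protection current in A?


I = area * current density, then convert mA → A (÷1000)
I = 9557 * 10 / 1000 = 95.57 A

95.57 A


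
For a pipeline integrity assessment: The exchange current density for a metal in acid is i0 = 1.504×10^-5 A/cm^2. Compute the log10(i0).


i0 = 1.504×10^-5 A/cm^2
log10(i0) = -4.823

-4.823


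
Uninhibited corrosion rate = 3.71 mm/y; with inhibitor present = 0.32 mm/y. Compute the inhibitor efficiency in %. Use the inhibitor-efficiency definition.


Apply the inhibitor-efficiency definition: IE = (CR_blank − CR_inh)/CR_blank × 100
IE = (3.71 − 0.32) / 3.71 × 100
IE = 3.39 / 3.71 × 100 = 91.4 %

91.4 %


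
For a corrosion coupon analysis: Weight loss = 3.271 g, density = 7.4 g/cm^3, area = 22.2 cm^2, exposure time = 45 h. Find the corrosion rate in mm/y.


Apply the mm/y weight-loss relation: CR = 87600 * W / (D * A * T)
Numerator: 87600 * 3.271 = 286539.6
Denominator: 7.4 * 22.2 * 45 = 7392.6
CR = 286539.6 / 7392.6 = 38.76033 mm/y

38.76033 mm/y


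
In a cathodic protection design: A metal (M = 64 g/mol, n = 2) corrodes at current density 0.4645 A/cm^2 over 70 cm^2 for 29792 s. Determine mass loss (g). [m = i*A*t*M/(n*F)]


Apply Faraday's law: m = i*A*t*M / (n*F)
Total charge passed Q = i*A*t = 0.4645*70*29792 = 968686.88 C
m = Q*M/(n*F) = 968686.88*64/(2*96485) = 321.273 g

321.273 g


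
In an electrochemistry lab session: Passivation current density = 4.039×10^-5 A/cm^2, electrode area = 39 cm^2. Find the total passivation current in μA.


I = i_pass * A, then convert A → μA (×10^6)
I = 4.039×10^-5 * 39 * 10^6 = 1575.21 μA

1575.21 μA


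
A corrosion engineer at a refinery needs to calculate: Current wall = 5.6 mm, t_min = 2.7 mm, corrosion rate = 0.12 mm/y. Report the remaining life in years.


Apply the remaining-life relation: RL = (t_current − t_min) / CR
RL = (5.6 − 2.7) / 0.12 = 2.9 / 0.12 = 24.2 years

24.2 years


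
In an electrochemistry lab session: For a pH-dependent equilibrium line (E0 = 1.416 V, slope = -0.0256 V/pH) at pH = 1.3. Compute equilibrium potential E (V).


Apply the Pourbaix line equation: E = E0 + slope*pH
E = 1.416 + (-0.0256)*1.3 = 1.416 + (-0.03328) = 1.38272 V
Rounded to 3 decimal places: E = 1.383 V

1.383 V


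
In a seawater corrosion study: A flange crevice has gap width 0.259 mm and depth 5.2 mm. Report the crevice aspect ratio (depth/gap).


Aspect ratio = depth / gap
Ratio = 5.2 / 0.259 = 20.1

20.1


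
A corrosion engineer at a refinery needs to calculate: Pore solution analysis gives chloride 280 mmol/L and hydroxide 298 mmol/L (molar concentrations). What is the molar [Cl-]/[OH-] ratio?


Threshold parameter = [Cl-] / [OH-] (molar basis; both in mmol/L, so units cancel)
Ratio = 280 / 298 = 0.94

0.94


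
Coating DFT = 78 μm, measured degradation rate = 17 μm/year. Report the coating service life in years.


Service life = thickness / degradation rate
Life = 78 / 17 = 4.6 years

4.6 years


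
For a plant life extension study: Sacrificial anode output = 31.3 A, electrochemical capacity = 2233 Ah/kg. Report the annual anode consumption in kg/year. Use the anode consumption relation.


Annual consumption = current * hours per year / capacity
Rate = 31.3 * 8760 / 2233 = 122.8 kg/year

122.8 kg/year
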